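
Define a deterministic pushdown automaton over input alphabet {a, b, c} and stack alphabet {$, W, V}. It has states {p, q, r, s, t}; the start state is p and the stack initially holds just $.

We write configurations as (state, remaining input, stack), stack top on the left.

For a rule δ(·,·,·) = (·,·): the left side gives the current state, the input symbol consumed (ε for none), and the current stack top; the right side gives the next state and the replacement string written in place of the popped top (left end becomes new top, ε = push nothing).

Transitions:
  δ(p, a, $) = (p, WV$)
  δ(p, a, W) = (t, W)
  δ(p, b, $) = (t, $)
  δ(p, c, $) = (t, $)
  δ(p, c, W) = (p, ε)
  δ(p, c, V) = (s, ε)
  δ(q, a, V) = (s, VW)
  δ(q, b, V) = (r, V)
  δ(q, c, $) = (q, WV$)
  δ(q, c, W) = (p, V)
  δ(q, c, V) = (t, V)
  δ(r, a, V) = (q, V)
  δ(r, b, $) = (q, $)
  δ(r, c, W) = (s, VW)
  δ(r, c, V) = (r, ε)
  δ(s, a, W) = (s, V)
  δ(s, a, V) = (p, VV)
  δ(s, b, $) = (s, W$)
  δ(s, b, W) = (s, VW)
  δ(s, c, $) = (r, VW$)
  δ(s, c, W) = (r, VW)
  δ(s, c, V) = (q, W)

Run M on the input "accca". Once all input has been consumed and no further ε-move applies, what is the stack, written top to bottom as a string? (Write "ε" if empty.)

VW$

(p, accca, $) ⊢ (p, ccca, WV$) ⊢ (p, cca, V$) ⊢ (s, ca, $) ⊢ (r, a, VW$) ⊢ (q, ε, VW$)
All input consumed in state q with stack VW$.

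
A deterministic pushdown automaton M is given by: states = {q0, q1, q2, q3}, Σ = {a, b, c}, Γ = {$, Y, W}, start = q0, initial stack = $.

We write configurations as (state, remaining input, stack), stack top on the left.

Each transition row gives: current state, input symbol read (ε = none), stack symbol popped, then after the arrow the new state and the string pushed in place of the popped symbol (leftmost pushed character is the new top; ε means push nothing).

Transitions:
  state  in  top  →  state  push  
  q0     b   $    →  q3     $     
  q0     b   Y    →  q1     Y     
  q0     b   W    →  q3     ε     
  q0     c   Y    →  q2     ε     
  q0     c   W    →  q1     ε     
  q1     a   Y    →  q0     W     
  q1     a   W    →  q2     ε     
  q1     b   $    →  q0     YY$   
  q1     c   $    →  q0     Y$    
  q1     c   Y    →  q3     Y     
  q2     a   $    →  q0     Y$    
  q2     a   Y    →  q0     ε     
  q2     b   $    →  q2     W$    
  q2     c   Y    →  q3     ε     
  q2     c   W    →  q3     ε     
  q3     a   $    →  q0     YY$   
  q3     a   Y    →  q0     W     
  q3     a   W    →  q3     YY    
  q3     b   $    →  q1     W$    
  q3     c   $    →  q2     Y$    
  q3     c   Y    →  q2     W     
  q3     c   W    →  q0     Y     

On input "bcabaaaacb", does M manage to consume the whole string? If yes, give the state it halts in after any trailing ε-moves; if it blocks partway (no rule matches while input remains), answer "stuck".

stuck

(q0, bcabaaaacb, $)
  read b, top $: go to q3, push $ → (q3, cabaaaacb, $)
  read c, top $: go to q2, push Y$ → (q2, abaaaacb, Y$)
  read a, top Y: go to q0, push ε → (q0, baaaacb, $)
  read b, top $: go to q3, push $ → (q3, aaaacb, $)
  read a, top $: go to q0, push YY$ → (q0, aaacb, YY$)
No transition for (q0, a, top Y); M blocks with input aaacb remaining.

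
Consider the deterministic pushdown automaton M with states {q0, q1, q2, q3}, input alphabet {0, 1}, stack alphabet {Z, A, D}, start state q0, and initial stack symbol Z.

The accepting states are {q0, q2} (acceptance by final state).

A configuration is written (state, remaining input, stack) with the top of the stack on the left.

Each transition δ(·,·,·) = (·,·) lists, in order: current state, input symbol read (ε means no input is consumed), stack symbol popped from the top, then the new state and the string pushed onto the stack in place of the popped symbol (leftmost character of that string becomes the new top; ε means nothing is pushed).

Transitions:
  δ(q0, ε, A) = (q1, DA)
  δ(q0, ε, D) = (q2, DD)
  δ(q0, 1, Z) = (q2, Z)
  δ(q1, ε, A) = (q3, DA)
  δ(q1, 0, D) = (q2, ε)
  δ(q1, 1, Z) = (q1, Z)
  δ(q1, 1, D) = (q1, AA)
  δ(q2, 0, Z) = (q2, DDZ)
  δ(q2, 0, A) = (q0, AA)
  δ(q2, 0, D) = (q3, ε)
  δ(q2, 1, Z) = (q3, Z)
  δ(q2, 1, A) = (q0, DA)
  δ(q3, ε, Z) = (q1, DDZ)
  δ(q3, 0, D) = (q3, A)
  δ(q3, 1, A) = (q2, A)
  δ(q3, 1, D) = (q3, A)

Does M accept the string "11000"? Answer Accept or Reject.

(q0, 11000, Z)
  read 1, top Z: go to q2, push Z → (q2, 1000, Z)
  read 1, top Z: go to q3, push Z → (q3, 000, Z)
  ε-move, top Z: go to q1, push DDZ → (q1, 000, DDZ)
  read 0, top D: go to q2, push ε → (q2, 00, DZ)
  read 0, top D: go to q3, push ε → (q3, 0, Z)
  ε-move, top Z: go to q1, push DDZ → (q1, 0, DDZ)
  read 0, top D: go to q2, push ε → (q2, ε, DZ)
All input consumed; state q2 ∈ F.

Accept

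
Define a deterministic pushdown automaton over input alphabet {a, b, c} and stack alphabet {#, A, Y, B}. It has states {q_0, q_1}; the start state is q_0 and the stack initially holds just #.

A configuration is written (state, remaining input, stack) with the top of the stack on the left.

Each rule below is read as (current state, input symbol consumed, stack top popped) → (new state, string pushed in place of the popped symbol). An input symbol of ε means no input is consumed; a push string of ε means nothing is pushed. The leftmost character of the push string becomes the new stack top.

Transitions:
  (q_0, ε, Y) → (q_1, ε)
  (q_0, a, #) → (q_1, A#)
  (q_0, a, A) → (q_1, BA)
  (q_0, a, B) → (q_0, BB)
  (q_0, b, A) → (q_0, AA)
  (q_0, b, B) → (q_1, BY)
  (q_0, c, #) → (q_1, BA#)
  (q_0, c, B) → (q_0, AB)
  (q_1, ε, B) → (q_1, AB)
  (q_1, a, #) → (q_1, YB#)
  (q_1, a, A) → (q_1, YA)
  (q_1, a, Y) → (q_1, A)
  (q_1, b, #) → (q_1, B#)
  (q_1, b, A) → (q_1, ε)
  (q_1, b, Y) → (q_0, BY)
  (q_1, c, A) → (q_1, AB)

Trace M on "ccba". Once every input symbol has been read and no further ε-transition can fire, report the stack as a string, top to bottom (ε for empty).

YABBA#

(q_0, ccba, #)
  read c, top #: go to q_1, push BA# → (q_1, cba, BA#)
  ε-move, top B: go to q_1, push AB → (q_1, cba, ABA#)
  read c, top A: go to q_1, push AB → (q_1, ba, ABBA#)
  read b, top A: go to q_1, push ε → (q_1, a, BBA#)
  ε-move, top B: go to q_1, push AB → (q_1, a, ABBA#)
  read a, top A: go to q_1, push YA → (q_1, ε, YABBA#)
All input consumed in state q_1 with stack YABBA#.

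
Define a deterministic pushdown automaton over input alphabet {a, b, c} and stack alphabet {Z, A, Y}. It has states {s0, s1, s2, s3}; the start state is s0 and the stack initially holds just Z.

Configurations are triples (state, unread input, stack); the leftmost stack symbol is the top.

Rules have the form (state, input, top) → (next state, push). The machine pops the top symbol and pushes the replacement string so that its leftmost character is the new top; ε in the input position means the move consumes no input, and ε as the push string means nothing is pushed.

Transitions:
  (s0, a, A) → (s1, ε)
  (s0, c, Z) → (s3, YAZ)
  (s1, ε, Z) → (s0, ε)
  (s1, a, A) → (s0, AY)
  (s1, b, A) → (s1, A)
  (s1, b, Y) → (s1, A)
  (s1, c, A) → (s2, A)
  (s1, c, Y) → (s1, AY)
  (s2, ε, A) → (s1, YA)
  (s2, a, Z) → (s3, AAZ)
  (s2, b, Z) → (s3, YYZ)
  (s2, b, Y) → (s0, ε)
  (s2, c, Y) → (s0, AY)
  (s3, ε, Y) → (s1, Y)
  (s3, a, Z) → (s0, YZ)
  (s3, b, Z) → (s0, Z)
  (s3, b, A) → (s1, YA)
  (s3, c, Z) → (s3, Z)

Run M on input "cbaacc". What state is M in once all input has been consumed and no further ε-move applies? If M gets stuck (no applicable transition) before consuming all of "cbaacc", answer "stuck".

(s0, cbaacc, Z) ⊢ (s3, baacc, YAZ) ⊢ (s1, baacc, YAZ) ⊢ (s1, aacc, AAZ) ⊢ (s0, acc, AYAZ) ⊢ (s1, cc, YAZ) ⊢ (s1, c, AYAZ) ⊢ (s2, ε, AYAZ) ⊢ (s1, ε, YAYAZ)
All input consumed; M is in state s1.

s1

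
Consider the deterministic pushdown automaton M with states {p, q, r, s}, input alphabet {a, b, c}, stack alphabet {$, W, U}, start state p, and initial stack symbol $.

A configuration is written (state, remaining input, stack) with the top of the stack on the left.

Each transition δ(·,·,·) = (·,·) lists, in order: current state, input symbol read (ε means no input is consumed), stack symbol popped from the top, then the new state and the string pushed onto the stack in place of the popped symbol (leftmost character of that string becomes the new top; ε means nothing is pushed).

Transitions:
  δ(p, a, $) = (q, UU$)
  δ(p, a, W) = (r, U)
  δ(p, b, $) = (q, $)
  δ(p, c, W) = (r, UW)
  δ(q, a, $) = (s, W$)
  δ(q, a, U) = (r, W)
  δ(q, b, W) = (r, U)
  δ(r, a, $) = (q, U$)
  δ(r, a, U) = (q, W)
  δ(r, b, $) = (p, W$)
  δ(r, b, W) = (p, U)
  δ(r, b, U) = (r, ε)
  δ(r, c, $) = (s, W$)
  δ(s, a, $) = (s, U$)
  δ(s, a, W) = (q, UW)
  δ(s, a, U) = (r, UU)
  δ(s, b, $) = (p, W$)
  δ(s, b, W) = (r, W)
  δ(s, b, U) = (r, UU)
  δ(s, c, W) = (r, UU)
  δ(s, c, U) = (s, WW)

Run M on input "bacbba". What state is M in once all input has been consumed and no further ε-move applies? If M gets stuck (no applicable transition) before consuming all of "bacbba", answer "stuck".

q

(p, bacbba, $)
  read b, top $: go to q, push $ → (q, acbba, $)
  read a, top $: go to s, push W$ → (s, cbba, W$)
  read c, top W: go to r, push UU → (r, bba, UU$)
  read b, top U: go to r, push ε → (r, ba, U$)
  read b, top U: go to r, push ε → (r, a, $)
  read a, top $: go to q, push U$ → (q, ε, U$)
All input consumed; M is in state q.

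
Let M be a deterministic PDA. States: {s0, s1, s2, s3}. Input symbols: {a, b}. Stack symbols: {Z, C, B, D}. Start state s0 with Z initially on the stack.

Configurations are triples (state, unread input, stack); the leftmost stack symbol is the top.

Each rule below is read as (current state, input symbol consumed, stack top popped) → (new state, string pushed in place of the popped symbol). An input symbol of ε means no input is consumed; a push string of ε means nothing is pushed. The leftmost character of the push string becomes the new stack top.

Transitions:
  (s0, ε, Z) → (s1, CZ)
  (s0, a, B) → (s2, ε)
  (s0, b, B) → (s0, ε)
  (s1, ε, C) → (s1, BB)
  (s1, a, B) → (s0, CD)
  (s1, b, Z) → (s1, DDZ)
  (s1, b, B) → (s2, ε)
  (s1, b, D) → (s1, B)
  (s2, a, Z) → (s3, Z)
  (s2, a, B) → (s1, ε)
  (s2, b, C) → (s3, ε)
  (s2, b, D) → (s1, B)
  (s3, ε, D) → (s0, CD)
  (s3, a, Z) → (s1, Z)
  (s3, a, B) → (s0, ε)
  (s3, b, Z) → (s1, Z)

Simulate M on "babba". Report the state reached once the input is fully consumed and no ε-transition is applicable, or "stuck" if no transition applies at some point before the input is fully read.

s0

(s0, babba, Z)
  ε-move, top Z: go to s1, push CZ → (s1, babba, CZ)
  ε-move, top C: go to s1, push BB → (s1, babba, BBZ)
  read b, top B: go to s2, push ε → (s2, abba, BZ)
  read a, top B: go to s1, push ε → (s1, bba, Z)
  read b, top Z: go to s1, push DDZ → (s1, ba, DDZ)
  read b, top D: go to s1, push B → (s1, a, BDZ)
  read a, top B: go to s0, push CD → (s0, ε, CDDZ)
All input consumed; M is in state s0.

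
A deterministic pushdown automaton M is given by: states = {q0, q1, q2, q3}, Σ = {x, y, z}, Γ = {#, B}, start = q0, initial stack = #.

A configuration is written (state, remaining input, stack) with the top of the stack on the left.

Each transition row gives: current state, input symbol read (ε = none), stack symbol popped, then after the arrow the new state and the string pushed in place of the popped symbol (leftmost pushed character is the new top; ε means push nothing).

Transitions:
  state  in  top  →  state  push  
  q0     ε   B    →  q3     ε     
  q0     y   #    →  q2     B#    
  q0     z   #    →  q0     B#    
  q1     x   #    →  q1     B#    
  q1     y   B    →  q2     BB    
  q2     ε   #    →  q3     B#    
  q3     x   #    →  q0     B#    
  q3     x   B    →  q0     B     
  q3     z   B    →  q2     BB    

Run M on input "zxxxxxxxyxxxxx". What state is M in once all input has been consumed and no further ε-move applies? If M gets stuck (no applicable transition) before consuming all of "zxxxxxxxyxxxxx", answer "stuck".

stuck

(q0, zxxxxxxxyxxxxx, #)
  read z, top #: go to q0, push B# → (q0, xxxxxxxyxxxxx, B#)
  ε-move, top B: go to q3, push ε → (q3, xxxxxxxyxxxxx, #)
  read x, top #: go to q0, push B# → (q0, xxxxxxyxxxxx, B#)
  ε-move, top B: go to q3, push ε → (q3, xxxxxxyxxxxx, #)
  read x, top #: go to q0, push B# → (q0, xxxxxyxxxxx, B#)
  ε-move, top B: go to q3, push ε → (q3, xxxxxyxxxxx, #)
  read x, top #: go to q0, push B# → (q0, xxxxyxxxxx, B#)
  ε-move, top B: go to q3, push ε → (q3, xxxxyxxxxx, #)
  read x, top #: go to q0, push B# → (q0, xxxyxxxxx, B#)
  ε-move, top B: go to q3, push ε → (q3, xxxyxxxxx, #)
  read x, top #: go to q0, push B# → (q0, xxyxxxxx, B#)
  ε-move, top B: go to q3, push ε → (q3, xxyxxxxx, #)
  read x, top #: go to q0, push B# → (q0, xyxxxxx, B#)
  ε-move, top B: go to q3, push ε → (q3, xyxxxxx, #)
  read x, top #: go to q0, push B# → (q0, yxxxxx, B#)
  ε-move, top B: go to q3, push ε → (q3, yxxxxx, #)
No transition for (q3, y, top #); M blocks with input yxxxxx remaining.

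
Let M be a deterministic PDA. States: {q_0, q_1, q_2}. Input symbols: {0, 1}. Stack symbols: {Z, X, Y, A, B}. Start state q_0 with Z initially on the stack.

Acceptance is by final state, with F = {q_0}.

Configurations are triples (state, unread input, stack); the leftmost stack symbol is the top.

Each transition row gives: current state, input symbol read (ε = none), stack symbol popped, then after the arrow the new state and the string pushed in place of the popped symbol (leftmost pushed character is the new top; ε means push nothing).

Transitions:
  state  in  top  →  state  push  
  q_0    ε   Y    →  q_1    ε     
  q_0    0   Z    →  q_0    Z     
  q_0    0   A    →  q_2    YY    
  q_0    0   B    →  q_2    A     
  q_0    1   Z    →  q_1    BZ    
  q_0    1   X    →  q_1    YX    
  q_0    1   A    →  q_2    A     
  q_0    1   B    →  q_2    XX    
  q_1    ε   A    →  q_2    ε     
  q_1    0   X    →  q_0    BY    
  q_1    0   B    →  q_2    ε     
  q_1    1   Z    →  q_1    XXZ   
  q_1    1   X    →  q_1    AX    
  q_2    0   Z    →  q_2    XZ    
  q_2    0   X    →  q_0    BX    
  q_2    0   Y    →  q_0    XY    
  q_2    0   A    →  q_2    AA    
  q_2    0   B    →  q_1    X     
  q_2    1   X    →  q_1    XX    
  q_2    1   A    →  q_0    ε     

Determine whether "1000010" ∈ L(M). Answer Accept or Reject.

(q_0, 1000010, Z) ⊢ (q_1, 000010, BZ) ⊢ (q_2, 00010, Z) ⊢ (q_2, 0010, XZ) ⊢ (q_0, 010, BXZ) ⊢ (q_2, 10, AXZ) ⊢ (q_0, 0, XZ)
No transition applies at (q_0, 0, XZ); input not fully consumed.

Reject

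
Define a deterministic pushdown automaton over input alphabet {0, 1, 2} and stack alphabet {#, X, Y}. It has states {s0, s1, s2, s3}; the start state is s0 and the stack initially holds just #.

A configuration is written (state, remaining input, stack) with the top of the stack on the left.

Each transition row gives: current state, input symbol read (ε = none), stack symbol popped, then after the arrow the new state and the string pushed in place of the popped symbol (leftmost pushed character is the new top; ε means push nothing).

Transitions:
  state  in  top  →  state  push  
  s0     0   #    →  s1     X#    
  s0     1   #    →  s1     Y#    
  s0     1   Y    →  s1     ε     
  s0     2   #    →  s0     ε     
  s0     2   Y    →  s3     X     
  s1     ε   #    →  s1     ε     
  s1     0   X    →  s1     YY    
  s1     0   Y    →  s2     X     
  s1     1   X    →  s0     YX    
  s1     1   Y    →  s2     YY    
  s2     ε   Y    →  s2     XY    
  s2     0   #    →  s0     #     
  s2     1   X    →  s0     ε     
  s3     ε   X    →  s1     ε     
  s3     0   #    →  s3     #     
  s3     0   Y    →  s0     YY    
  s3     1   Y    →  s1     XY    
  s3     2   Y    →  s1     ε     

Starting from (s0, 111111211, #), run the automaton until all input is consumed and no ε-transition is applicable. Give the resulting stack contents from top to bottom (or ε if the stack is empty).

YY#

(s0, 111111211, #) ⊢ (s1, 11111211, Y#) ⊢ (s2, 1111211, YY#) ⊢ (s2, 1111211, XYY#) ⊢ (s0, 111211, YY#) ⊢ (s1, 11211, Y#) ⊢ (s2, 1211, YY#) ⊢ (s2, 1211, XYY#) ⊢ (s0, 211, YY#) ⊢ (s3, 11, XY#) ⊢ (s1, 11, Y#) ⊢ (s2, 1, YY#) ⊢ (s2, 1, XYY#) ⊢ (s0, ε, YY#)
All input consumed in state s0 with stack YY#.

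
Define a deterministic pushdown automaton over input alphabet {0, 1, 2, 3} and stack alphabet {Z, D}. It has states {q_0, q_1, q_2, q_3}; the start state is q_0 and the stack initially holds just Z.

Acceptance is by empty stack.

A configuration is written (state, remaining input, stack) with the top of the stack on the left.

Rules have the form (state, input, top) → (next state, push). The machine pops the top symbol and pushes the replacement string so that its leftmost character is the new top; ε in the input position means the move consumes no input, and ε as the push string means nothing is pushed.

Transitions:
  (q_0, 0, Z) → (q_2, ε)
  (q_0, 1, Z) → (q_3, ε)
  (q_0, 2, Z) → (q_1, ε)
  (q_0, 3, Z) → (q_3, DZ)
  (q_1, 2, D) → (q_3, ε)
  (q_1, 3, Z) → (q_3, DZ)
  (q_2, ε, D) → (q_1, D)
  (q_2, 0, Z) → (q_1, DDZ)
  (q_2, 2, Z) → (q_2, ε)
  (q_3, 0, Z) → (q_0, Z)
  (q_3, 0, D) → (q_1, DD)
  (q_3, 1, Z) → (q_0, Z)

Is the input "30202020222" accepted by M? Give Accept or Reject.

Reject

(q_0, 30202020222, Z) ⊢ (q_3, 0202020222, DZ) ⊢ (q_1, 202020222, DDZ) ⊢ (q_3, 02020222, DZ) ⊢ (q_1, 2020222, DDZ) ⊢ (q_3, 020222, DZ) ⊢ (q_1, 20222, DDZ) ⊢ (q_3, 0222, DZ) ⊢ (q_1, 222, DDZ) ⊢ (q_3, 22, DZ)
No transition applies at (q_3, 22, DZ); input not fully consumed.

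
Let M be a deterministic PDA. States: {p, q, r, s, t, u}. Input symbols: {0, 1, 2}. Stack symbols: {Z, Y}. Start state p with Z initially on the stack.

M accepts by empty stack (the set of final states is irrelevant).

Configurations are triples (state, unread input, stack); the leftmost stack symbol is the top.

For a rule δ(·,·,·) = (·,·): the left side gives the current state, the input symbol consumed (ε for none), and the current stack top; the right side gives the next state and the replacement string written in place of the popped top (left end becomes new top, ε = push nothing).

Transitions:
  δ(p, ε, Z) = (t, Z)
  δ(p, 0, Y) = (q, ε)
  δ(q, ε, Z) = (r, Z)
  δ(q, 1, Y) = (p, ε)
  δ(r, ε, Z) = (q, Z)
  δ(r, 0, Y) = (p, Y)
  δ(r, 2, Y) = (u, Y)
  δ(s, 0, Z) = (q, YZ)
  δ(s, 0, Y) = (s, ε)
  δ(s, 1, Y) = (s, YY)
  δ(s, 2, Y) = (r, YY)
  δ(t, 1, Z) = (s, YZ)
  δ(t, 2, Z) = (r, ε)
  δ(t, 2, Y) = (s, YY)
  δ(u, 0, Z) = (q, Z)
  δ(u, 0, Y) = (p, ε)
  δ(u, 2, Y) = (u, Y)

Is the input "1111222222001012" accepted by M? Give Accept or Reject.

Accept

(p, 1111222222001012, Z)
  ε-move, top Z: go to t, push Z → (t, 1111222222001012, Z)
  read 1, top Z: go to s, push YZ → (s, 111222222001012, YZ)
  read 1, top Y: go to s, push YY → (s, 11222222001012, YYZ)
  read 1, top Y: go to s, push YY → (s, 1222222001012, YYYZ)
  read 1, top Y: go to s, push YY → (s, 222222001012, YYYYZ)
  read 2, top Y: go to r, push YY → (r, 22222001012, YYYYYZ)
  read 2, top Y: go to u, push Y → (u, 2222001012, YYYYYZ)
  read 2, top Y: go to u, push Y → (u, 222001012, YYYYYZ)
  read 2, top Y: go to u, push Y → (u, 22001012, YYYYYZ)
  read 2, top Y: go to u, push Y → (u, 2001012, YYYYYZ)
  read 2, top Y: go to u, push Y → (u, 001012, YYYYYZ)
  read 0, top Y: go to p, push ε → (p, 01012, YYYYZ)
  read 0, top Y: go to q, push ε → (q, 1012, YYYZ)
  read 1, top Y: go to p, push ε → (p, 012, YYZ)
  read 0, top Y: go to q, push ε → (q, 12, YZ)
  read 1, top Y: go to p, push ε → (p, 2, Z)
  ε-move, top Z: go to t, push Z → (t, 2, Z)
  read 2, top Z: go to r, push ε → (r, ε, ε)
All input consumed and the stack is empty.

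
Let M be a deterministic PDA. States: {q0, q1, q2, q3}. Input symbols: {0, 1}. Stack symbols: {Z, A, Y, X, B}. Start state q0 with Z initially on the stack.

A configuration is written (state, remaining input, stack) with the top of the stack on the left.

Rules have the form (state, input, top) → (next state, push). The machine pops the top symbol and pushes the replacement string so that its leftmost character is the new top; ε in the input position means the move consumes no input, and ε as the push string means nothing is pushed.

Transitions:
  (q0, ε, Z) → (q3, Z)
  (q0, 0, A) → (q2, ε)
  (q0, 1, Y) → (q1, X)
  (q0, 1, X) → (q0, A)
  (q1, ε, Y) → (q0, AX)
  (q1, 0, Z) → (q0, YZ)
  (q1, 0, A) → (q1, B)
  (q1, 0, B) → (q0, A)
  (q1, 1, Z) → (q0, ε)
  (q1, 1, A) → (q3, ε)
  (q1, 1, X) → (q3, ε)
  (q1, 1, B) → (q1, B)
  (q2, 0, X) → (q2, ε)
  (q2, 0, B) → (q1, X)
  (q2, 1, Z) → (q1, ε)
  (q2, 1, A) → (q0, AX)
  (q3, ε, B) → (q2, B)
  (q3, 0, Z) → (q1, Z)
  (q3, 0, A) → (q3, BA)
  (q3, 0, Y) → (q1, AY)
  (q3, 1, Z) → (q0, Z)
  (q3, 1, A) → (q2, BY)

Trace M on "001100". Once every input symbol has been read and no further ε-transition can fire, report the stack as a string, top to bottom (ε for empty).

YZ

(q0, 001100, Z)
  ε-move, top Z: go to q3, push Z → (q3, 001100, Z)
  read 0, top Z: go to q1, push Z → (q1, 01100, Z)
  read 0, top Z: go to q0, push YZ → (q0, 1100, YZ)
  read 1, top Y: go to q1, push X → (q1, 100, XZ)
  read 1, top X: go to q3, push ε → (q3, 00, Z)
  read 0, top Z: go to q1, push Z → (q1, 0, Z)
  read 0, top Z: go to q0, push YZ → (q0, ε, YZ)
All input consumed in state q0 with stack YZ.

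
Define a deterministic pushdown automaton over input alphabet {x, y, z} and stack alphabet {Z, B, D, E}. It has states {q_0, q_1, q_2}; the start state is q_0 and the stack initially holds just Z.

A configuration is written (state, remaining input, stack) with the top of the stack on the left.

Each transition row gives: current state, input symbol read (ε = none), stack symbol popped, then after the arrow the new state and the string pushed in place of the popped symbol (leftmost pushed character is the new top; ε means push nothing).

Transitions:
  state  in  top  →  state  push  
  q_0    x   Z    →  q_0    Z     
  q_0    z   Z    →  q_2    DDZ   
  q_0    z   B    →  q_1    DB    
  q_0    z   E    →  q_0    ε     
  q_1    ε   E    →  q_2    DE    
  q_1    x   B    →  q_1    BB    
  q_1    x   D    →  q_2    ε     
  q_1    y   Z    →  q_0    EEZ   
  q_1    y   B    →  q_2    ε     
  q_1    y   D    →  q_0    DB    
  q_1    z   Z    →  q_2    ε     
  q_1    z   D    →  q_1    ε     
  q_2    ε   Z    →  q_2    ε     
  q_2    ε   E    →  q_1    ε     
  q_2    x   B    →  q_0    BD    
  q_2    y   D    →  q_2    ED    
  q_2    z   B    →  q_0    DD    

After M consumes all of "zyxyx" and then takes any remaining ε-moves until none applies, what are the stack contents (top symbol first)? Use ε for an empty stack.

(q_0, zyxyx, Z)
  read z, top Z: go to q_2, push DDZ → (q_2, yxyx, DDZ)
  read y, top D: go to q_2, push ED → (q_2, xyx, EDDZ)
  ε-move, top E: go to q_1, push ε → (q_1, xyx, DDZ)
  read x, top D: go to q_2, push ε → (q_2, yx, DZ)
  read y, top D: go to q_2, push ED → (q_2, x, EDZ)
  ε-move, top E: go to q_1, push ε → (q_1, x, DZ)
  read x, top D: go to q_2, push ε → (q_2, ε, Z)
  ε-move, top Z: go to q_2, push ε → (q_2, ε, ε)
All input consumed in state q_2 with stack ε.

ε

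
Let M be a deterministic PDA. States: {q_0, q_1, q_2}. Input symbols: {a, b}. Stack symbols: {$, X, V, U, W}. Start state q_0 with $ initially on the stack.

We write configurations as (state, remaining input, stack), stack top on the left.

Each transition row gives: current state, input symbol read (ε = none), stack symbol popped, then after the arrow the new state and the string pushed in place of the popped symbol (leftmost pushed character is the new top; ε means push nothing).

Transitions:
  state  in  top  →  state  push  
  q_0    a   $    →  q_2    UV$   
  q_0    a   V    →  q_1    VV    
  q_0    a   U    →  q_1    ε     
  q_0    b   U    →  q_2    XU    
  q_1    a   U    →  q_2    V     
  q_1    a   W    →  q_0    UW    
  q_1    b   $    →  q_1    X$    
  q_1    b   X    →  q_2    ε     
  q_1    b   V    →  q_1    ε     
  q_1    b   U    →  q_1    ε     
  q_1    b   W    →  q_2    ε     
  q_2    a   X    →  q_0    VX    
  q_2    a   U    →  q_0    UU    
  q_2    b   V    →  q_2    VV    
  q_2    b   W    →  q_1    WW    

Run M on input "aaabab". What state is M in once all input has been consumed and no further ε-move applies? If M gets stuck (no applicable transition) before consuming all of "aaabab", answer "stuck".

stuck

(q_0, aaabab, $) ⊢ (q_2, aabab, UV$) ⊢ (q_0, abab, UUV$) ⊢ (q_1, bab, UV$) ⊢ (q_1, ab, V$)
No transition for (q_1, a, top V); M blocks with input ab remaining.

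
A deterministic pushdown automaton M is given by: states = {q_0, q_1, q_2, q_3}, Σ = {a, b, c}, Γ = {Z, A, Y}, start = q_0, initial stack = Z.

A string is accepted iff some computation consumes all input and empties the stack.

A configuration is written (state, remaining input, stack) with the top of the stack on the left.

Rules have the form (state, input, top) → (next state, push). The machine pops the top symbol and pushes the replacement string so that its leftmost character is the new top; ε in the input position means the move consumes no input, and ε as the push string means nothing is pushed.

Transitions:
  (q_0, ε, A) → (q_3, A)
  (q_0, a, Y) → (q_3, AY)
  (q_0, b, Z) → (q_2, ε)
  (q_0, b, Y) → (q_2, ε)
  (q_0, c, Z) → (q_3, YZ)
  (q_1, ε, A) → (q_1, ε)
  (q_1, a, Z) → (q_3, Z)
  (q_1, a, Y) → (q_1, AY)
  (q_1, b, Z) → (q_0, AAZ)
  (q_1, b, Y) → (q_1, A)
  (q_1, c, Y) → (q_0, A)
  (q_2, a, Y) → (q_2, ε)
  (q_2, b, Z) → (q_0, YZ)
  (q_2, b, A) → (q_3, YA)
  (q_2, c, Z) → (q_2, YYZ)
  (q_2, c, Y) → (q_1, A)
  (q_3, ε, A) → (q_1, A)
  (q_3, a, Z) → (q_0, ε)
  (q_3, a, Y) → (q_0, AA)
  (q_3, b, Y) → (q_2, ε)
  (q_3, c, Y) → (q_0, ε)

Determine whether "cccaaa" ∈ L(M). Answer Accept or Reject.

Accept

(q_0, cccaaa, Z)
  read c, top Z: go to q_3, push YZ → (q_3, ccaaa, YZ)
  read c, top Y: go to q_0, push ε → (q_0, caaa, Z)
  read c, top Z: go to q_3, push YZ → (q_3, aaa, YZ)
  read a, top Y: go to q_0, push AA → (q_0, aa, AAZ)
  ε-move, top A: go to q_3, push A → (q_3, aa, AAZ)
  ε-move, top A: go to q_1, push A → (q_1, aa, AAZ)
  ε-move, top A: go to q_1, push ε → (q_1, aa, AZ)
  ε-move, top A: go to q_1, push ε → (q_1, aa, Z)
  read a, top Z: go to q_3, push Z → (q_3, a, Z)
  read a, top Z: go to q_0, push ε → (q_0, ε, ε)
All input consumed and the stack is empty.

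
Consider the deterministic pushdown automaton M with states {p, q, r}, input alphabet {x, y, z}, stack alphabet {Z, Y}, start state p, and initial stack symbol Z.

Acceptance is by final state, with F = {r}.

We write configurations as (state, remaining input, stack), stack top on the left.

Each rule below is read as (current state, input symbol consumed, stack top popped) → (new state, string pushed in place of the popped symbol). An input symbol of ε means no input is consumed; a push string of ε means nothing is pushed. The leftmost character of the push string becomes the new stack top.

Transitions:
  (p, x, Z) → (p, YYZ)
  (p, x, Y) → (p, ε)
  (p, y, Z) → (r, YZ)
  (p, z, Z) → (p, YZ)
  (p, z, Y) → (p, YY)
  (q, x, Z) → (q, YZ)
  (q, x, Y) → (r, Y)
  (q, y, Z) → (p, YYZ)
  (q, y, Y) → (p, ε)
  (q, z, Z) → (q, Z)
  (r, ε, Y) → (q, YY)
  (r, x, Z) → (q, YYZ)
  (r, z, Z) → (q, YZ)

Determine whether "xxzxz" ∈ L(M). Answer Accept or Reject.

(p, xxzxz, Z)
  read x, top Z: go to p, push YYZ → (p, xzxz, YYZ)
  read x, top Y: go to p, push ε → (p, zxz, YZ)
  read z, top Y: go to p, push YY → (p, xz, YYZ)
  read x, top Y: go to p, push ε → (p, z, YZ)
  read z, top Y: go to p, push YY → (p, ε, YYZ)
All input consumed; state p ∉ F and no further ε-move applies.

Reject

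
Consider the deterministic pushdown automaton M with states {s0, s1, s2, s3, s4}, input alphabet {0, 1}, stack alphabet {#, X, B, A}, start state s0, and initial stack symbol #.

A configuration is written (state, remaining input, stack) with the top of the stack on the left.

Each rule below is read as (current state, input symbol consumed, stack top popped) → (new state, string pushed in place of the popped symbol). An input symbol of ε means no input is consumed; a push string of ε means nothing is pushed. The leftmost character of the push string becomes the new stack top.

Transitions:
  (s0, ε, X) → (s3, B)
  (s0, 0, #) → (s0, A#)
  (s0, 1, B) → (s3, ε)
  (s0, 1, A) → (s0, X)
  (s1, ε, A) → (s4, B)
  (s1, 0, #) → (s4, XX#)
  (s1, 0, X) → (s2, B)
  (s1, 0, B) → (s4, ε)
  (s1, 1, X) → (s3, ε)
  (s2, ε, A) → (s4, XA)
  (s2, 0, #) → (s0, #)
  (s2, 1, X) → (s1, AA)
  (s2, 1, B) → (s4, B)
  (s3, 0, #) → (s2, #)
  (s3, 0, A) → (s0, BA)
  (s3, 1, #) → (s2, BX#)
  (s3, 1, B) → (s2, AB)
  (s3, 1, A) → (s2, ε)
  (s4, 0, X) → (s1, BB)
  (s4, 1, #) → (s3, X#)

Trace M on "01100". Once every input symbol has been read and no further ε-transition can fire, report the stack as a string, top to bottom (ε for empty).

BAB#

(s0, 01100, #) ⊢ (s0, 1100, A#) ⊢ (s0, 100, X#) ⊢ (s3, 100, B#) ⊢ (s2, 00, AB#) ⊢ (s4, 00, XAB#) ⊢ (s1, 0, BBAB#) ⊢ (s4, ε, BAB#)
All input consumed in state s4 with stack BAB#.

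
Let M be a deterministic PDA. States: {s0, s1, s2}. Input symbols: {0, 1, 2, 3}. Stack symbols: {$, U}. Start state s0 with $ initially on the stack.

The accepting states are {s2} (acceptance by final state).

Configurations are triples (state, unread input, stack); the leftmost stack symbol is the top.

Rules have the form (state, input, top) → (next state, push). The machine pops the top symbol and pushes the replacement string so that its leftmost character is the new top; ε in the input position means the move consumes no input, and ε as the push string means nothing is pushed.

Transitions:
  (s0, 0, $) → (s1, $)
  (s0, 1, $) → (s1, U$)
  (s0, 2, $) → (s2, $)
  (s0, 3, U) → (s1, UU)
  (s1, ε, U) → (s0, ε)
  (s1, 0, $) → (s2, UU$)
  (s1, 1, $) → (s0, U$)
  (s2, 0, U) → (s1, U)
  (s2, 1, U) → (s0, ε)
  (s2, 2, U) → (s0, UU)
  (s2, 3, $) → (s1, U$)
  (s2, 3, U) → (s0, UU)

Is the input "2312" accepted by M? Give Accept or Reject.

Accept

(s0, 2312, $)
  read 2, top $: go to s2, push $ → (s2, 312, $)
  read 3, top $: go to s1, push U$ → (s1, 12, U$)
  ε-move, top U: go to s0, push ε → (s0, 12, $)
  read 1, top $: go to s1, push U$ → (s1, 2, U$)
  ε-move, top U: go to s0, push ε → (s0, 2, $)
  read 2, top $: go to s2, push $ → (s2, ε, $)
All input consumed; state s2 ∈ F.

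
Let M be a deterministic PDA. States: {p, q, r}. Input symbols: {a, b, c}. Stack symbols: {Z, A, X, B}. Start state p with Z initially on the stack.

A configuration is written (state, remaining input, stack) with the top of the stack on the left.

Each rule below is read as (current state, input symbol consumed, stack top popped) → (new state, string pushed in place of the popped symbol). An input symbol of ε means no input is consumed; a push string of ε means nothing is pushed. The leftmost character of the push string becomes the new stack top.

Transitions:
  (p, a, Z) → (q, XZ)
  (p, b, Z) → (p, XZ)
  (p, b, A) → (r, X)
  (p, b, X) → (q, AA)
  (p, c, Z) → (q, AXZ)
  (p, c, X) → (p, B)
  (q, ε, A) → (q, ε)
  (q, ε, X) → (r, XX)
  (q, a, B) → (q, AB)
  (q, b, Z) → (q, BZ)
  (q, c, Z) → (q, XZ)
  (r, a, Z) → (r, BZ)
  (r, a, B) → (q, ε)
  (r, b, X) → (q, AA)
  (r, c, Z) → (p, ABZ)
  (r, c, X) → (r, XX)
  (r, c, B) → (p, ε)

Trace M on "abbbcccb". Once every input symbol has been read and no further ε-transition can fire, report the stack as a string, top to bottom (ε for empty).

XXXXXZ

(p, abbbcccb, Z)
  read a, top Z: go to q, push XZ → (q, bbbcccb, XZ)
  ε-move, top X: go to r, push XX → (r, bbbcccb, XXZ)
  read b, top X: go to q, push AA → (q, bbcccb, AAXZ)
  ε-move, top A: go to q, push ε → (q, bbcccb, AXZ)
  ε-move, top A: go to q, push ε → (q, bbcccb, XZ)
  ε-move, top X: go to r, push XX → (r, bbcccb, XXZ)
  read b, top X: go to q, push AA → (q, bcccb, AAXZ)
  ε-move, top A: go to q, push ε → (q, bcccb, AXZ)
  ε-move, top A: go to q, push ε → (q, bcccb, XZ)
  ε-move, top X: go to r, push XX → (r, bcccb, XXZ)
  read b, top X: go to q, push AA → (q, cccb, AAXZ)
  ε-move, top A: go to q, push ε → (q, cccb, AXZ)
  ε-move, top A: go to q, push ε → (q, cccb, XZ)
  ε-move, top X: go to r, push XX → (r, cccb, XXZ)
  read c, top X: go to r, push XX → (r, ccb, XXXZ)
  read c, top X: go to r, push XX → (r, cb, XXXXZ)
  read c, top X: go to r, push XX → (r, b, XXXXXZ)
  read b, top X: go to q, push AA → (q, ε, AAXXXXZ)
  ε-move, top A: go to q, push ε → (q, ε, AXXXXZ)
  ε-move, top A: go to q, push ε → (q, ε, XXXXZ)
  ε-move, top X: go to r, push XX → (r, ε, XXXXXZ)
All input consumed in state r with stack XXXXXZ.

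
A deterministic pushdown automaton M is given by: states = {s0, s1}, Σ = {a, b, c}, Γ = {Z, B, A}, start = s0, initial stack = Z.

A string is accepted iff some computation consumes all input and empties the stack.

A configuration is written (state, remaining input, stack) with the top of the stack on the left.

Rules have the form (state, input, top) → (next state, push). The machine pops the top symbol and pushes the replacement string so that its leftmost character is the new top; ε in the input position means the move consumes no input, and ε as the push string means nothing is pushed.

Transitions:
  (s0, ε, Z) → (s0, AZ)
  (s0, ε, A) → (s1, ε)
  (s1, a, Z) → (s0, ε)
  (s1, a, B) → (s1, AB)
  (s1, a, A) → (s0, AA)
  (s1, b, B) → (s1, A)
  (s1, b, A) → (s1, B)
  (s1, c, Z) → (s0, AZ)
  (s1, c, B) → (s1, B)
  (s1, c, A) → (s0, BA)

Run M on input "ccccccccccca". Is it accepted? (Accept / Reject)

Accept

(s0, ccccccccccca, Z)
  ε-move, top Z: go to s0, push AZ → (s0, ccccccccccca, AZ)
  ε-move, top A: go to s1, push ε → (s1, ccccccccccca, Z)
  read c, top Z: go to s0, push AZ → (s0, cccccccccca, AZ)
  ε-move, top A: go to s1, push ε → (s1, cccccccccca, Z)
  read c, top Z: go to s0, push AZ → (s0, ccccccccca, AZ)
  ε-move, top A: go to s1, push ε → (s1, ccccccccca, Z)
  read c, top Z: go to s0, push AZ → (s0, cccccccca, AZ)
  ε-move, top A: go to s1, push ε → (s1, cccccccca, Z)
  read c, top Z: go to s0, push AZ → (s0, ccccccca, AZ)
  ε-move, top A: go to s1, push ε → (s1, ccccccca, Z)
  read c, top Z: go to s0, push AZ → (s0, cccccca, AZ)
  ε-move, top A: go to s1, push ε → (s1, cccccca, Z)
  read c, top Z: go to s0, push AZ → (s0, ccccca, AZ)
  ε-move, top A: go to s1, push ε → (s1, ccccca, Z)
  read c, top Z: go to s0, push AZ → (s0, cccca, AZ)
  ε-move, top A: go to s1, push ε → (s1, cccca, Z)
  read c, top Z: go to s0, push AZ → (s0, ccca, AZ)
  ε-move, top A: go to s1, push ε → (s1, ccca, Z)
  read c, top Z: go to s0, push AZ → (s0, cca, AZ)
  ε-move, top A: go to s1, push ε → (s1, cca, Z)
  read c, top Z: go to s0, push AZ → (s0, ca, AZ)
  ε-move, top A: go to s1, push ε → (s1, ca, Z)
  read c, top Z: go to s0, push AZ → (s0, a, AZ)
  ε-move, top A: go to s1, push ε → (s1, a, Z)
  read a, top Z: go to s0, push ε → (s0, ε, ε)
All input consumed and the stack is empty.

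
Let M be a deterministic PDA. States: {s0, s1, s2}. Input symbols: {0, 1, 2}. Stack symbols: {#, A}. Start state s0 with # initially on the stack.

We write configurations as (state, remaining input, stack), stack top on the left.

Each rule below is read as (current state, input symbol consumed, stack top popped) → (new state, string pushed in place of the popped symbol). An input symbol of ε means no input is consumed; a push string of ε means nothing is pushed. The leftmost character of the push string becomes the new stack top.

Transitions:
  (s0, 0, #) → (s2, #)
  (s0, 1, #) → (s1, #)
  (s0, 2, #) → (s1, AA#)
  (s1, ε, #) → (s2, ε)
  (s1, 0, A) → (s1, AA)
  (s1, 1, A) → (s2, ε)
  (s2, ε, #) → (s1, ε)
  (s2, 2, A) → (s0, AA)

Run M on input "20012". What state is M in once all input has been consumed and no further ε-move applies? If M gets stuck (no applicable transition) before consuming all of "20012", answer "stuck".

(s0, 20012, #)
  read 2, top #: go to s1, push AA# → (s1, 0012, AA#)
  read 0, top A: go to s1, push AA → (s1, 012, AAA#)
  read 0, top A: go to s1, push AA → (s1, 12, AAAA#)
  read 1, top A: go to s2, push ε → (s2, 2, AAA#)
  read 2, top A: go to s0, push AA → (s0, ε, AAAA#)
All input consumed; M is in state s0.

s0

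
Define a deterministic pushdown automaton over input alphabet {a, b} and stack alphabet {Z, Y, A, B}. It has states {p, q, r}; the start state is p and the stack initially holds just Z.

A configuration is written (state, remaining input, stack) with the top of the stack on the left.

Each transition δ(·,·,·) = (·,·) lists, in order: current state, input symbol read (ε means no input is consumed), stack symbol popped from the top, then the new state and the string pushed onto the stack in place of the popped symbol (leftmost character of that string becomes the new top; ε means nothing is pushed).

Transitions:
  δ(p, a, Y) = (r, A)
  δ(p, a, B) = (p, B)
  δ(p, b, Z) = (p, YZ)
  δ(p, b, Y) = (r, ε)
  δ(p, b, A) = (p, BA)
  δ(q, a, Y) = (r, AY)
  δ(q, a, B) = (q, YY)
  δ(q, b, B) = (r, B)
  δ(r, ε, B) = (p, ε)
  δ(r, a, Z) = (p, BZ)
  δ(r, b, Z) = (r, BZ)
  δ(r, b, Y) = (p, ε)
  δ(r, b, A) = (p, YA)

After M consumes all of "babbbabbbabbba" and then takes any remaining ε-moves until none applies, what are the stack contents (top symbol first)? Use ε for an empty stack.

(p, babbbabbbabbba, Z)
  read b, top Z: go to p, push YZ → (p, abbbabbbabbba, YZ)
  read a, top Y: go to r, push A → (r, bbbabbbabbba, AZ)
  read b, top A: go to p, push YA → (p, bbabbbabbba, YAZ)
  read b, top Y: go to r, push ε → (r, babbbabbba, AZ)
  read b, top A: go to p, push YA → (p, abbbabbba, YAZ)
  read a, top Y: go to r, push A → (r, bbbabbba, AAZ)
  read b, top A: go to p, push YA → (p, bbabbba, YAAZ)
  read b, top Y: go to r, push ε → (r, babbba, AAZ)
  read b, top A: go to p, push YA → (p, abbba, YAAZ)
  read a, top Y: go to r, push A → (r, bbba, AAAZ)
  read b, top A: go to p, push YA → (p, bba, YAAAZ)
  read b, top Y: go to r, push ε → (r, ba, AAAZ)
  read b, top A: go to p, push YA → (p, a, YAAAZ)
  read a, top Y: go to r, push A → (r, ε, AAAAZ)
All input consumed in state r with stack AAAAZ.

AAAAZ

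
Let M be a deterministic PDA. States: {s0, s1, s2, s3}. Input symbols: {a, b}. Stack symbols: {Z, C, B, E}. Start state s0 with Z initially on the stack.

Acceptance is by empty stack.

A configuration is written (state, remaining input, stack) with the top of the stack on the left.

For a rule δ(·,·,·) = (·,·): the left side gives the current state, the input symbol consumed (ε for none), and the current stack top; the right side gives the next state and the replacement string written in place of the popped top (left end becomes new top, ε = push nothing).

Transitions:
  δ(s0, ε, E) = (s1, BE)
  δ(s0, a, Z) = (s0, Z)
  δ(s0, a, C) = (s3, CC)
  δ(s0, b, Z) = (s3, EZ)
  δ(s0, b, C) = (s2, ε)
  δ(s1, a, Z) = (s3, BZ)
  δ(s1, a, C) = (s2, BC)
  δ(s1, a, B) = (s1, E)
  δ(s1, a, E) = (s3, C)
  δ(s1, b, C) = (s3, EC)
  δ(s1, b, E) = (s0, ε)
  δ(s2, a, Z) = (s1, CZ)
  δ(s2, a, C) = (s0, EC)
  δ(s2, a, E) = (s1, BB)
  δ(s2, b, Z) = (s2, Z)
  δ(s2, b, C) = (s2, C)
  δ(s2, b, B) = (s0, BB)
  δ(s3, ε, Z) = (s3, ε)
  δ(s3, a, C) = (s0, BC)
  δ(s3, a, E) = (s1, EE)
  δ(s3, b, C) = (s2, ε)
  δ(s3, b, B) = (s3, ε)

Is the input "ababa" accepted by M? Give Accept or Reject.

(s0, ababa, Z)
  read a, top Z: go to s0, push Z → (s0, baba, Z)
  read b, top Z: go to s3, push EZ → (s3, aba, EZ)
  read a, top E: go to s1, push EE → (s1, ba, EEZ)
  read b, top E: go to s0, push ε → (s0, a, EZ)
  ε-move, top E: go to s1, push BE → (s1, a, BEZ)
  read a, top B: go to s1, push E → (s1, ε, EEZ)
All input consumed; stack is EEZ, not empty, and no further ε-move applies.

Reject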